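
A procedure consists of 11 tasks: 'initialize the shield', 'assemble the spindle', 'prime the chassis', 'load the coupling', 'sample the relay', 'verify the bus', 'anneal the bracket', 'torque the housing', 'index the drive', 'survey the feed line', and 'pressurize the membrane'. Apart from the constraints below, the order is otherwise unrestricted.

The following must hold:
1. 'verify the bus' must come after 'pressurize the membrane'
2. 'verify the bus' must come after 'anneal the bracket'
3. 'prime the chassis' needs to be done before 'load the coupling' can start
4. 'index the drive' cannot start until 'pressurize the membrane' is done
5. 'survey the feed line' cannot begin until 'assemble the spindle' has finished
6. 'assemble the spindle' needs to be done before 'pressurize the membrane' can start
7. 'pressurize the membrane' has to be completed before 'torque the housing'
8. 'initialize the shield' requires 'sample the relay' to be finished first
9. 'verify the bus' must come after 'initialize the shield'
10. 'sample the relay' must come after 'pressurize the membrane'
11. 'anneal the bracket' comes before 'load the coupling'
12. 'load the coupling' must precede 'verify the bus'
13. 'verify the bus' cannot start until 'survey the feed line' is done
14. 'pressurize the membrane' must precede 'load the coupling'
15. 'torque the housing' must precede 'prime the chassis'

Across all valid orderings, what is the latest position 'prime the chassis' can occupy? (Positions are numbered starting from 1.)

9

Every task that must follow 'prime the chassis' has to come after it. Tracing all chains starting from 'prime the chassis', those tasks are: 'load the coupling', 'verify the bus' — 2 in total.
With 2 mandatory successors out of 11 tasks total, the latest slot for 'prime the chassis' is 11−2 = 9, and it's reachable by doing all non-successors before 'prime the chassis'.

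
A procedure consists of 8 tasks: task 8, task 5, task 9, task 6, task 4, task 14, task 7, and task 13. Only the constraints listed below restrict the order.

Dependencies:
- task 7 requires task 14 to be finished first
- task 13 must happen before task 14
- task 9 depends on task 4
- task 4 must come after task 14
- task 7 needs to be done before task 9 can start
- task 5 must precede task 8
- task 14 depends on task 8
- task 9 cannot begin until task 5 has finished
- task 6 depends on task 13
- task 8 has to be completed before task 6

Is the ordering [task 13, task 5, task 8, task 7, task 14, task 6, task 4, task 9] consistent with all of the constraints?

Here task 14 comes after task 7.
Since task 14 is required before task 7, the ordering is invalid.

No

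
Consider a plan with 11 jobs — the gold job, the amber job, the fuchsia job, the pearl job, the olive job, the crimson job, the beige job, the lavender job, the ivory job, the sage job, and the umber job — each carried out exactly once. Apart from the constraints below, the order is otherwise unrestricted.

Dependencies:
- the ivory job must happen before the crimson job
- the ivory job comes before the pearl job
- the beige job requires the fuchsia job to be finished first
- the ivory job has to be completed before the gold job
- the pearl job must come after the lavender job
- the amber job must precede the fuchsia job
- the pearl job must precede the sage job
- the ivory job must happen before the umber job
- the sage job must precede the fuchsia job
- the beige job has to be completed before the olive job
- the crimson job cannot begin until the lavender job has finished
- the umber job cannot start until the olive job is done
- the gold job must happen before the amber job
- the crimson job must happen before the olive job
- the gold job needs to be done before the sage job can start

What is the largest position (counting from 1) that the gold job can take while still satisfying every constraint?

Following every chain forward from the gold job, the jobs that must come later are the amber job, the fuchsia job, the olive job, the beige job, the sage job, the umber job — 6 of them.
With 6 mandatory successors out of 11 jobs total, the latest slot for the gold job is 11−6 = 5, and it's reachable by doing all non-successors before the gold job.

5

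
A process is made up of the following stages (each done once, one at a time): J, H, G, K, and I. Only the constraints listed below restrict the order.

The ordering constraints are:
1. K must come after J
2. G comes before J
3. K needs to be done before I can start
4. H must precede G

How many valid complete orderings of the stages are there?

Only H has no prerequisites, so it must go first.
Every stage is then forced in turn, so only 1 complete ordering is consistent with the constraints.

1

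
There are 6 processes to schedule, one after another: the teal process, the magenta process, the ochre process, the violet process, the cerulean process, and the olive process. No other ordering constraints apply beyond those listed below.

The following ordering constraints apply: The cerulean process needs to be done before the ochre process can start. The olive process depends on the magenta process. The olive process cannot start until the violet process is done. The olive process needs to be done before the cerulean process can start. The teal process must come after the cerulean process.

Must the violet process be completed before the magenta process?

Nothing in the constraints links the violet process and the magenta process; they are unordered relative to each other.
There exist valid orderings with the magenta process before the violet process, so the violet process is not required to come first.

No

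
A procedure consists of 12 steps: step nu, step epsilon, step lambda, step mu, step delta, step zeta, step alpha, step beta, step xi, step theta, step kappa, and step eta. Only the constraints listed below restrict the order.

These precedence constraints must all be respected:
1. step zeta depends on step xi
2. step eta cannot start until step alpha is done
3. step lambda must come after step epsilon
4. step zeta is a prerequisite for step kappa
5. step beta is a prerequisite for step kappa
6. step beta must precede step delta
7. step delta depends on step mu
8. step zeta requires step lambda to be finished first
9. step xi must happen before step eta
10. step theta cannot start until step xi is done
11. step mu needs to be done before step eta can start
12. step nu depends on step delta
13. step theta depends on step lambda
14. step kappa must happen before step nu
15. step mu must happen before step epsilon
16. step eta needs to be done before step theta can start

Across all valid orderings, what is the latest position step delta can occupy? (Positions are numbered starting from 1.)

11

Following the constraints forward from step delta, its only required successor is step nu.
So at least 1 step follows step delta, putting step delta no later than position 11. That position is achievable by scheduling everything else first.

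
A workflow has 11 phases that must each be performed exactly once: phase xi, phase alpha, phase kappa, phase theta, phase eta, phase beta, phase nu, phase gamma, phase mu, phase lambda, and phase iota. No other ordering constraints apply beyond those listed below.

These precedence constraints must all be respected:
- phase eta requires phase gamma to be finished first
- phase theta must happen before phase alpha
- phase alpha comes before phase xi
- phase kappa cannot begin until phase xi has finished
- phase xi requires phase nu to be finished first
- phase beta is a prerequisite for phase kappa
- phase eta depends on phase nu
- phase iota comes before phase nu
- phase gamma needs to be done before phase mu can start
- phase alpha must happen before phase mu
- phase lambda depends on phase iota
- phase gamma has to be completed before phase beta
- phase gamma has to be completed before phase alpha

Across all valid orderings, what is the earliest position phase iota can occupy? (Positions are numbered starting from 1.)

No constraint forces any other phase before phase iota, so it can be placed first.

1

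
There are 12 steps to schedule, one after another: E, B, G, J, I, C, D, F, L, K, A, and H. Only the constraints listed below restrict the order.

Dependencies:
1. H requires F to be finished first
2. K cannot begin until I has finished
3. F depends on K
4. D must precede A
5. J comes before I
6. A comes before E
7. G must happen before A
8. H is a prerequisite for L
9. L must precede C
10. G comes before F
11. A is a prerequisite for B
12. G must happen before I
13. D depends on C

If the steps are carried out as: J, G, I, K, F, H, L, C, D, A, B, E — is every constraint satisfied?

Yes

Checking each listed constraint against this order: for instance, G is in position 2 and A in position 10, so that constraint holds — and the remaining constraints check out the same way.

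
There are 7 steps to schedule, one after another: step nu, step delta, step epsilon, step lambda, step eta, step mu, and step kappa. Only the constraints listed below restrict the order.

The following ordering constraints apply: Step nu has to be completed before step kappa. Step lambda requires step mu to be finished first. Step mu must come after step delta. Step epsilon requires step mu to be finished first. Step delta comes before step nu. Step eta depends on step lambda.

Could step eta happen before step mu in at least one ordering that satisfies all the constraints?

No

The constraints give a chain step mu → step lambda → step eta, which forces step mu before step eta.
So no valid ordering can have step eta before step mu.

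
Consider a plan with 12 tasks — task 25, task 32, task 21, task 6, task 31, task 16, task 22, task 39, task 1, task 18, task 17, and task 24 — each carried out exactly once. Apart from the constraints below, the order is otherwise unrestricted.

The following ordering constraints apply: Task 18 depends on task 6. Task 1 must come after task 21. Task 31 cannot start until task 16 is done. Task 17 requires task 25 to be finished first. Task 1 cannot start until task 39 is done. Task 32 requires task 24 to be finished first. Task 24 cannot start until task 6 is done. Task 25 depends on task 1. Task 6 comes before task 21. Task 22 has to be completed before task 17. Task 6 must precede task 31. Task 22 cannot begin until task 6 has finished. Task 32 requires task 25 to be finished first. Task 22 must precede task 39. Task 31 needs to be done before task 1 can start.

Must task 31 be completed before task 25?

Chaining the stated constraints: task 31 → task 1 → task 25.
Hence task 31 necessarily comes before task 25.

Yes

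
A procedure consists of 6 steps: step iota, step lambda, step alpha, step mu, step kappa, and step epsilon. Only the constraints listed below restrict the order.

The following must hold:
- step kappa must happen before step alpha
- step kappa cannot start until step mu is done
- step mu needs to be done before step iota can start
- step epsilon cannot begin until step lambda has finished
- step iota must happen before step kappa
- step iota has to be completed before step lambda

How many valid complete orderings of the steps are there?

Step mu is the only step with nothing required before it, so every ordering starts there.
Counting all ways to extend the partial order to a total order gives 6.

6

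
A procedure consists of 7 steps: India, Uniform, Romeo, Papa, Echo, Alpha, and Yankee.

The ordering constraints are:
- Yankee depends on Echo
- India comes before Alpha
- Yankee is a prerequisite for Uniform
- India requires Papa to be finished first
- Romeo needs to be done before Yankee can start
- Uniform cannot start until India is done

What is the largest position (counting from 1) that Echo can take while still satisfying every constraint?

5

The steps that are forced after Echo, directly or by a chain of constraints, are Uniform, Yankee. That's 2 steps.
So at least 2 steps follow Echo, putting Echo no later than position 5. That position is achievable by scheduling everything else first.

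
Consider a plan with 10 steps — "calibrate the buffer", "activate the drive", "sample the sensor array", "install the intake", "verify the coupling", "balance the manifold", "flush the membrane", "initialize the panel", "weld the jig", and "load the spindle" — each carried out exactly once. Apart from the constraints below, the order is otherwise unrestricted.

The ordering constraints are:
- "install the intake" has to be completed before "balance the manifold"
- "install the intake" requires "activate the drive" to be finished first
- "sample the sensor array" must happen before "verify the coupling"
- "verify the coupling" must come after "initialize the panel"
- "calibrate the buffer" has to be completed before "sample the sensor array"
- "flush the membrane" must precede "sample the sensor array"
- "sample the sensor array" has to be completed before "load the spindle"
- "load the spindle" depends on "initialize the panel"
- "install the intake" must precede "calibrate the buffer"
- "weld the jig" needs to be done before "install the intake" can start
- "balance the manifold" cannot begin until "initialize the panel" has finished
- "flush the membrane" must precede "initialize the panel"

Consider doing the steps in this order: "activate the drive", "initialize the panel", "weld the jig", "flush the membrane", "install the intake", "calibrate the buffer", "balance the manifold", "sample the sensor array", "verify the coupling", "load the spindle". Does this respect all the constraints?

No

Here "flush the membrane" comes after "initialize the panel".
Since "flush the membrane" is required before "initialize the panel", the ordering is invalid.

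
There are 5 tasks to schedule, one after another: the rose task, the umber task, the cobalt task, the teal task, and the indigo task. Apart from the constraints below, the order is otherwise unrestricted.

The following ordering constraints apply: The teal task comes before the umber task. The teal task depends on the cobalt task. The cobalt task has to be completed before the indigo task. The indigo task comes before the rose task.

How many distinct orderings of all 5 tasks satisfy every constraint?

The cobalt task is the only task with nothing required before it, so every ordering starts there.
Systematically extending each partial ordering one task at a time and counting, there are 6 complete orderings.

6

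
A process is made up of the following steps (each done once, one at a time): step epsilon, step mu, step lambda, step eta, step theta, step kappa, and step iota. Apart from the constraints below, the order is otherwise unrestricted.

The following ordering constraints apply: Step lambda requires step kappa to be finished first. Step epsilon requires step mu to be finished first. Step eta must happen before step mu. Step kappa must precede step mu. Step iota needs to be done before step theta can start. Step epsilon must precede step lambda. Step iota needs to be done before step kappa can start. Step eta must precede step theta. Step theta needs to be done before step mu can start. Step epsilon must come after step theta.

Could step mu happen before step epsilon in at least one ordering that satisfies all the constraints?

Yes

The constraints force step mu before step epsilon, so yes — every valid ordering has step mu earlier.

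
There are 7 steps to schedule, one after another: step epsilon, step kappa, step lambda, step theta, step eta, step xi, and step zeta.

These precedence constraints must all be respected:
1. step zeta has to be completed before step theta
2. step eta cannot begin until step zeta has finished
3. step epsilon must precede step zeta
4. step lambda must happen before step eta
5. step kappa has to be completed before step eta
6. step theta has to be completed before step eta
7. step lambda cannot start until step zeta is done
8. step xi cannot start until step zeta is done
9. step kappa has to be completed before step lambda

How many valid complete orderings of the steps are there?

31

2 steps have no prerequisites (step epsilon, step kappa), so any of them could come first.
Counting all ways to extend the partial order to a total order gives 31.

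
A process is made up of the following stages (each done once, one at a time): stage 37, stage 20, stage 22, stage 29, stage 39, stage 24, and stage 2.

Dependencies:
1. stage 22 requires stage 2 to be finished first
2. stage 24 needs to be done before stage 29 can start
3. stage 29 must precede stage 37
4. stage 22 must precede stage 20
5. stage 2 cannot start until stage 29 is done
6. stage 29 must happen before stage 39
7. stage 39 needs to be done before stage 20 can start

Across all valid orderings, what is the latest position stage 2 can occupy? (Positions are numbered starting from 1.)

Every stage that must follow stage 2 has to come after it. Tracing all chains starting from stage 2, those stages are: stage 20, stage 22 — 2 in total.
So at least 2 stages follow stage 2, putting stage 2 no later than position 5. That position is achievable by scheduling everything else first.

5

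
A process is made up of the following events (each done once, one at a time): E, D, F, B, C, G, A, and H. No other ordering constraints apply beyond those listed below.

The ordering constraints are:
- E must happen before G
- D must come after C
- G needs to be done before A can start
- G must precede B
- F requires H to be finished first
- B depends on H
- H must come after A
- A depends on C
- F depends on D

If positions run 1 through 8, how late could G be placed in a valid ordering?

4

The events that are forced after G, directly or by a chain of constraints, are F, B, A, H. That's 4 events.
With 4 mandatory successors out of 8 events total, the latest slot for G is 8−4 = 4, and it's reachable by doing all non-successors before G.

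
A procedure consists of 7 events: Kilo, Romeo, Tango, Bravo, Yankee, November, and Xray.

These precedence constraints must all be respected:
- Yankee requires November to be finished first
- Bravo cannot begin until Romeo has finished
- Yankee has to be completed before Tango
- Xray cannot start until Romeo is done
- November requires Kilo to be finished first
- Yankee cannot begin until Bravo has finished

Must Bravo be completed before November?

No

Bravo and November are not related by any chain of constraints.
A valid ordering placing November before Bravo exists, so the answer is no.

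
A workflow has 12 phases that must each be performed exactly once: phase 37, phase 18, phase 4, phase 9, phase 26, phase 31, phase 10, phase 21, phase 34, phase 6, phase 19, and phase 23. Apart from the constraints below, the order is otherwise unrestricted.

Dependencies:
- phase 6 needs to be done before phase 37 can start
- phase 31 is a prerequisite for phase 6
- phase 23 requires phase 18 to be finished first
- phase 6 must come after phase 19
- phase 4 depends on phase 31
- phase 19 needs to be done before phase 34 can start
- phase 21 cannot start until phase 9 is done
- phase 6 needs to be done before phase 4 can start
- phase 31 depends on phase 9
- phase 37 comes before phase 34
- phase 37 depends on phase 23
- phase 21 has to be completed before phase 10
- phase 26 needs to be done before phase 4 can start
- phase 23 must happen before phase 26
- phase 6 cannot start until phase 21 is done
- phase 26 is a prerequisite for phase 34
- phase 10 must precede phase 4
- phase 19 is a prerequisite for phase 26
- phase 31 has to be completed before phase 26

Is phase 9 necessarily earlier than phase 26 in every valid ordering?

Yes

Chaining the stated constraints: phase 9 → phase 31 → phase 26.
That forces phase 9 before phase 26 in every valid schedule.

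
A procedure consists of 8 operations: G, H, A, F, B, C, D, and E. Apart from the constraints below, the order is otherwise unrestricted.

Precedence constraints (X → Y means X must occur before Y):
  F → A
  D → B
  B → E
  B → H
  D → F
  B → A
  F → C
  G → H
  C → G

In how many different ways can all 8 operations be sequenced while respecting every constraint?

62

D is the only operation with nothing required before it, so every ordering starts there.
Systematically extending each partial ordering one operation at a time and counting, there are 62 complete orderings.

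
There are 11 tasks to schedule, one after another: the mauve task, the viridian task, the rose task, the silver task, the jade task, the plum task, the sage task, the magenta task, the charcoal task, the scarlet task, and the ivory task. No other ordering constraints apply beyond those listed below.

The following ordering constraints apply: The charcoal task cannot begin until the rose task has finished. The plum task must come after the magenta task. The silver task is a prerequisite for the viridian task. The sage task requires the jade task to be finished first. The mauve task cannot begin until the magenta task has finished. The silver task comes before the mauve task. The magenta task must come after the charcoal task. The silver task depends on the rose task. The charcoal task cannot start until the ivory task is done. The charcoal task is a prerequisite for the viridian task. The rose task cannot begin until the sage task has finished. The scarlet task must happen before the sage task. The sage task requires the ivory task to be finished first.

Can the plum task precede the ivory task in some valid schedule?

No

The constraints give a chain the ivory task → the charcoal task → the magenta task → the plum task, which forces the ivory task before the plum task.
Hence the plum task can never be scheduled before the ivory task.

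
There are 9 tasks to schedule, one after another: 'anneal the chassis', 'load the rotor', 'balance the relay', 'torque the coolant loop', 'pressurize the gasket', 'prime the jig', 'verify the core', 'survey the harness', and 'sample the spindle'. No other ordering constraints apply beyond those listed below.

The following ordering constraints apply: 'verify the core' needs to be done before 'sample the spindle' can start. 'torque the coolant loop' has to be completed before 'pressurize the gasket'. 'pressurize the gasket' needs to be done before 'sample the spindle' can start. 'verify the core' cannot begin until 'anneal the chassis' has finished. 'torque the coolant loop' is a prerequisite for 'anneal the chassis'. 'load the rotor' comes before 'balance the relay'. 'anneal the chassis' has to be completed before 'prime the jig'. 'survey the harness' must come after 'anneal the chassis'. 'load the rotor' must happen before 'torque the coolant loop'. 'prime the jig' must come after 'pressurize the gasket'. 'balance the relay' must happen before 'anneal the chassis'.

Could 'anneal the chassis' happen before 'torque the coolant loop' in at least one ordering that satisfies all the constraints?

No

Following 'torque the coolant loop' → 'anneal the chassis', 'torque the coolant loop' must precede 'anneal the chassis' in every valid ordering.
Hence 'anneal the chassis' can never be scheduled before 'torque the coolant loop'.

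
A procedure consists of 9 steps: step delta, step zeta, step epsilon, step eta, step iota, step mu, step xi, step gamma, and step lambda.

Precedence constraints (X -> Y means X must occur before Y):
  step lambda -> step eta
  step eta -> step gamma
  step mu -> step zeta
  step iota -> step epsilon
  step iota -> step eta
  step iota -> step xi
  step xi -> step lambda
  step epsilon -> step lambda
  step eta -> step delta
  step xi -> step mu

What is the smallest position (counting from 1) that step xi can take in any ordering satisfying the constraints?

The only step forced before step xi (directly or transitively) is step iota.
With 1 mandatory predecessor, the earliest step xi can sit is position 1+1 = 2, and placing just that one first achieves it.

2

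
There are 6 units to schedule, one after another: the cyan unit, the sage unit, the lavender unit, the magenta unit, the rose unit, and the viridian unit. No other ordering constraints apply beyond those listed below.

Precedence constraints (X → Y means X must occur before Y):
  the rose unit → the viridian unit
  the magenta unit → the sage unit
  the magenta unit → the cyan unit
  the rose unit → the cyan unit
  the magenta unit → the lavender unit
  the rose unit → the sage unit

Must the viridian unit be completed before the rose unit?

In fact the dependencies run the other way: the rose unit → the viridian unit.
So the viridian unit never precedes the rose unit.

No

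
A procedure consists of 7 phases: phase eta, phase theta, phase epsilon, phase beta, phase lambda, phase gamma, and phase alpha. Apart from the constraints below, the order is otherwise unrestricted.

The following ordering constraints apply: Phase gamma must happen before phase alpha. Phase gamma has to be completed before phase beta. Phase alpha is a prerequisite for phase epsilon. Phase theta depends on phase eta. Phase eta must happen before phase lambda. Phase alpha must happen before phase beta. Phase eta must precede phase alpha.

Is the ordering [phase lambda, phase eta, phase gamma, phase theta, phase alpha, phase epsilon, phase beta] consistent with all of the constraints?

No

The sequence places phase lambda ahead of phase eta.
But one of the constraints requires phase eta before phase lambda, so this ordering violates it.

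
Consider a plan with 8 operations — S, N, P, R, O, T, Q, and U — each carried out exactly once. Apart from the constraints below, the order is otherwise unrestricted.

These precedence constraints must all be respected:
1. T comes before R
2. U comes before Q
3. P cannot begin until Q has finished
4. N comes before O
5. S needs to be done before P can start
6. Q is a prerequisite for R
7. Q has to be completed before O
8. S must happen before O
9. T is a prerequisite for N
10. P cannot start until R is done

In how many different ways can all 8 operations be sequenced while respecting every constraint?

3 operations have no prerequisites (S, T, U), so any of them could come first.
Systematically extending each partial ordering one operation at a time and counting, there are 153 complete orderings.

153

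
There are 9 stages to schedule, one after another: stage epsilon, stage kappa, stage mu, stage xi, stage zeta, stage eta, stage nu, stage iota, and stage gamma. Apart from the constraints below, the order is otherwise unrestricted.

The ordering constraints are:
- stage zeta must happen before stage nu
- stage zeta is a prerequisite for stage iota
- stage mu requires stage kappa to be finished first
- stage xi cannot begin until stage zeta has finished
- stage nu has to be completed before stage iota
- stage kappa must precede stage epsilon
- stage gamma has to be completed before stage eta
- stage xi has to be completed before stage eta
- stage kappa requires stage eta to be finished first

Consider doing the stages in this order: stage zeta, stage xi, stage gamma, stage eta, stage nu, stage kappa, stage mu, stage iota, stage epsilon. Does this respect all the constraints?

Yes

Every stated constraint is respected: stage zeta sits at position 1, ahead of stage iota at position 8, and each of the other listed pairs likewise has the predecessor earlier in the sequence.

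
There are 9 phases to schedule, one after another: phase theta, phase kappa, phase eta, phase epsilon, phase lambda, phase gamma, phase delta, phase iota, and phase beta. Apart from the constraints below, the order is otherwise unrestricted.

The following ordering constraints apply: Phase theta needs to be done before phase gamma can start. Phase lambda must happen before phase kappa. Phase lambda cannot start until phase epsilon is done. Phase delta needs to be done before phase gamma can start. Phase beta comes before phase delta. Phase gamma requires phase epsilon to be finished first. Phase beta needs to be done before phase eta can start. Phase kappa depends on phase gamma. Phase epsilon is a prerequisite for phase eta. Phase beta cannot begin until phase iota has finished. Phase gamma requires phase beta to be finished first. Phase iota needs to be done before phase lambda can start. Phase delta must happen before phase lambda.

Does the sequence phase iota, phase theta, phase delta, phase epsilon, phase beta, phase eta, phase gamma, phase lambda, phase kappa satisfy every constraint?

Here phase beta comes after phase delta.
Since phase beta is required before phase delta, the ordering is invalid.

No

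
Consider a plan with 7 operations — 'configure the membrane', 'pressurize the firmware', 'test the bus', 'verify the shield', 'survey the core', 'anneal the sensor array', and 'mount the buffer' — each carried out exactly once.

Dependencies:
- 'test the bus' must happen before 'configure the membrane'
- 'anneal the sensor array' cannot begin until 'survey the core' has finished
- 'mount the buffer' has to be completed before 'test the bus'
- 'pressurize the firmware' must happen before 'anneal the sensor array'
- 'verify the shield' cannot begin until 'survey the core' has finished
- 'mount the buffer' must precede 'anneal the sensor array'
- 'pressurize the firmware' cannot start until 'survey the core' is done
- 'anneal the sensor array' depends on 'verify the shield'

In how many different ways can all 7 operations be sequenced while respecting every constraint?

The operations with no prerequisites are 'survey the core', 'mount the buffer'; any of them can be placed first.
Enumerating by repeatedly choosing an available operation (one whose prerequisites are all placed) gives 68 distinct complete orderings.

68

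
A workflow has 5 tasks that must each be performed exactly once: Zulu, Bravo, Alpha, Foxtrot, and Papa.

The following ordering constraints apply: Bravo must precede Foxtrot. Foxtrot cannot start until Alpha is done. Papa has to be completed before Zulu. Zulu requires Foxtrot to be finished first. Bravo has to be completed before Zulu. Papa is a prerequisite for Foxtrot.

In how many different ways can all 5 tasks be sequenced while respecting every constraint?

6

The tasks with no prerequisites are Bravo, Alpha, Papa; any of them can be placed first.
Enumerating by repeatedly choosing an available task (one whose prerequisites are all placed) gives 6 distinct complete orderings.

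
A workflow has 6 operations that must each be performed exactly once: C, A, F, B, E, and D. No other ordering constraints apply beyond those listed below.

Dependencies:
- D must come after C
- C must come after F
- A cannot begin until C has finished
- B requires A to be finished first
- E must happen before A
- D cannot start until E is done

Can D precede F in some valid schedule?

No

There is a dependency chain F → C → D, so D always comes after F.
So no valid ordering can have D before F.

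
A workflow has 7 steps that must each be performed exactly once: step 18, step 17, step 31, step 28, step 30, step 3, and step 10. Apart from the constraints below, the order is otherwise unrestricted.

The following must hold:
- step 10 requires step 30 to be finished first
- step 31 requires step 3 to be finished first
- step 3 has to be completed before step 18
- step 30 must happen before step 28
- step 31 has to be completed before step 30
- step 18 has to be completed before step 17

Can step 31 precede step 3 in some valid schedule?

No

There is a dependency chain step 3 → step 31, so step 31 always comes after step 3.
So no valid ordering can have step 31 before step 3.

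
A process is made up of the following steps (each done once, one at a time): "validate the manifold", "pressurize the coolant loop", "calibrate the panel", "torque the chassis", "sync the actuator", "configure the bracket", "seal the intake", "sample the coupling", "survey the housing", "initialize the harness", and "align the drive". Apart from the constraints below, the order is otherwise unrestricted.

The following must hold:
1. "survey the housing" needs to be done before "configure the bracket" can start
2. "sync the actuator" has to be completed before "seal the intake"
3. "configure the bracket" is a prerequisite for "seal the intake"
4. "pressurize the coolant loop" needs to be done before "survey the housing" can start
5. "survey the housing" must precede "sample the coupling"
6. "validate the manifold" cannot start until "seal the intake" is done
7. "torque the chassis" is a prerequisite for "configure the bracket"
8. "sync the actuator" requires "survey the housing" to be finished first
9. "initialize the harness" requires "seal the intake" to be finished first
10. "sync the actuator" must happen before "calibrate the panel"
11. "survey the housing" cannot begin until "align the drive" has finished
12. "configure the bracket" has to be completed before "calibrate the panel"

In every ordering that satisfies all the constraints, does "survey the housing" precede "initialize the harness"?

Chaining the stated constraints: "survey the housing" → "sync the actuator" → "seal the intake" → "initialize the harness".
Hence "survey the housing" necessarily comes before "initialize the harness".

Yes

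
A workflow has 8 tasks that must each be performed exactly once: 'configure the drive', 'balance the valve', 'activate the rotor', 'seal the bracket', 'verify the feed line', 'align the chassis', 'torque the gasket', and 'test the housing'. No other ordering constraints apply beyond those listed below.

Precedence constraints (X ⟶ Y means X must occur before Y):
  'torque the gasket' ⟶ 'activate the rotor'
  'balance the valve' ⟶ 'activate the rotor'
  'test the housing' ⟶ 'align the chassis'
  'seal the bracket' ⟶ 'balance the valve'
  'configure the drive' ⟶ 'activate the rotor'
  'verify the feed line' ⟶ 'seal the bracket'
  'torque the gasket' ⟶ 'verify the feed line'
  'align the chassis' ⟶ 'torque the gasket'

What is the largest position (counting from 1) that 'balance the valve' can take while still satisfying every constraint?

7

Following the constraints forward from 'balance the valve', its only required successor is 'activate the rotor'.
So at least 1 task follows 'balance the valve', putting 'balance the valve' no later than position 7. That position is achievable by scheduling everything else first.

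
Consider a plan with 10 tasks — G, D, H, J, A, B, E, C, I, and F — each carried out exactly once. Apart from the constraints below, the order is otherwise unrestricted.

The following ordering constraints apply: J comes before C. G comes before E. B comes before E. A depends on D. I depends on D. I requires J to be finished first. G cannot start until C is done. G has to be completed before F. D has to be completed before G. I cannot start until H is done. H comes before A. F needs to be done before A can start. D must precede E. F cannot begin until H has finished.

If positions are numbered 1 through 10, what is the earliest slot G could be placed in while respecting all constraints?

Every task that must precede G has to come before it. Tracing all chains that end at G, those tasks are: D, J, C — 3 in total.
So at minimum 3 tasks come before G, putting G no earlier than position 4. That position is achievable by scheduling exactly those predecessors first.

4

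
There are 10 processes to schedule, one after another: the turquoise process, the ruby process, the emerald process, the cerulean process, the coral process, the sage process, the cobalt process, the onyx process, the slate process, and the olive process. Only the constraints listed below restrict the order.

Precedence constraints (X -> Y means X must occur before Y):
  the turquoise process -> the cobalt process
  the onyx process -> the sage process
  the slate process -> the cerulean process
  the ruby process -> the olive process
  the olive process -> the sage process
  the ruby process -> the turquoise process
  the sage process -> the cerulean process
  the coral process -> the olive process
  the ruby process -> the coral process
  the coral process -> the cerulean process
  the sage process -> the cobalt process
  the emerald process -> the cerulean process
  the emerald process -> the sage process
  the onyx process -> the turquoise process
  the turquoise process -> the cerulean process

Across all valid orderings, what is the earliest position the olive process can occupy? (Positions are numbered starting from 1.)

Working backwards through the constraints from the olive process, its full set of required predecessors is the ruby process, the coral process — 2 of them.
So at minimum 2 processes come before the olive process, putting the olive process no earlier than position 3. That position is achievable by scheduling exactly those predecessors first.

3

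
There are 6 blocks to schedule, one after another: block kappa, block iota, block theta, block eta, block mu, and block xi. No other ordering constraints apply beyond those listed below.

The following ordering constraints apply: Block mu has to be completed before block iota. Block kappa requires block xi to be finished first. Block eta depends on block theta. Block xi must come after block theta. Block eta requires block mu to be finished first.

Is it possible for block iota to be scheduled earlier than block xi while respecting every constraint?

Yes

Nothing in the constraints forces block xi before block iota — there is no chain from block xi to block iota.
That means at least one valid schedule has block iota before block xi.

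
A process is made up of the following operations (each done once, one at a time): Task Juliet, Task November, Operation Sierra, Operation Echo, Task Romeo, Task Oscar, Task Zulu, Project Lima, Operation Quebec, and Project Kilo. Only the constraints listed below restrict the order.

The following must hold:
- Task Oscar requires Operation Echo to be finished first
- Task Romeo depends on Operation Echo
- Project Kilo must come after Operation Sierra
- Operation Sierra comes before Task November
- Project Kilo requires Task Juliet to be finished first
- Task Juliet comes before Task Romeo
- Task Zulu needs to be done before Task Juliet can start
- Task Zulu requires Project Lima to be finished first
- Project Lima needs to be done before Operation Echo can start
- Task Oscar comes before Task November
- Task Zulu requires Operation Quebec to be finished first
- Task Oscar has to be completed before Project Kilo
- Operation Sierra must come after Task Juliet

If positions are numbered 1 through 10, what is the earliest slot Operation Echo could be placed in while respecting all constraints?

2

Working backwards through the constraints from Operation Echo, its only required predecessor is Project Lima.
With 1 mandatory predecessor, the earliest Operation Echo can sit is position 1+1 = 2, and placing just that one first achieves it.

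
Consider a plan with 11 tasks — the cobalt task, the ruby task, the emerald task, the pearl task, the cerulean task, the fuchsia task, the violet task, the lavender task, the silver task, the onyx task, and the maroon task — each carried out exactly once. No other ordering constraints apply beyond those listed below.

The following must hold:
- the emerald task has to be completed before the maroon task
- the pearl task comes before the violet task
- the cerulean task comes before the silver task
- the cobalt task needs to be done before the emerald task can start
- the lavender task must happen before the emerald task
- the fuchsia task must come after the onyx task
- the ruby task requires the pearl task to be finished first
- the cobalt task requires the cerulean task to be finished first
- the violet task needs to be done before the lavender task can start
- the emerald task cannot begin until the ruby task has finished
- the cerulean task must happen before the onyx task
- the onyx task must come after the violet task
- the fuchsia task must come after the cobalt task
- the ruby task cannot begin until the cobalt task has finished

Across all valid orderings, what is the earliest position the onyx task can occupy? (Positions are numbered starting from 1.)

Every task that must precede the onyx task has to come before it. Tracing all chains that end at the onyx task, those tasks are: the pearl task, the cerulean task, the violet task — 3 in total.
So at minimum 3 tasks come before the onyx task, putting the onyx task no earlier than position 4. That position is achievable by scheduling exactly those predecessors first.

4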